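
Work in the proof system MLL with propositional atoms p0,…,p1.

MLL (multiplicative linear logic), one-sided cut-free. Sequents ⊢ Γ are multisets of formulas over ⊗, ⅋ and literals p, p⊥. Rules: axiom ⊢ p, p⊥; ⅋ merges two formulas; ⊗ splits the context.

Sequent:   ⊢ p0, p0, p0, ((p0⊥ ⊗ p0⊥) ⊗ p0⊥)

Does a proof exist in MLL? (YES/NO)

Derivation trace:
[⊗]  ⊢ p0, p0, p0, ((p0⊥ ⊗ p0⊥) ⊗ p0⊥)
  [⊗]  ⊢ p0, p0, (p0⊥ ⊗ p0⊥)
    [Ax]  ⊢ p0, p0⊥
    [Ax]  ⊢ p0, p0⊥
  [Ax]  ⊢ p0, p0⊥

Result: YES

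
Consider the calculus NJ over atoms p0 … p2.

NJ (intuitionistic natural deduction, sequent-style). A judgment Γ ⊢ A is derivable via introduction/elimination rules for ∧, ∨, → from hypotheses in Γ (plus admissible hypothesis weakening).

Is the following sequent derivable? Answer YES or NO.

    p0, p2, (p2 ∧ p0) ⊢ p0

Derivation (root first):
[Wk] p0, p2, (p2 ∧ p0) ⊢ p0
  [Wk] p0, p2 ⊢ p0
    [Ax] p0 ⊢ p0

Result: YES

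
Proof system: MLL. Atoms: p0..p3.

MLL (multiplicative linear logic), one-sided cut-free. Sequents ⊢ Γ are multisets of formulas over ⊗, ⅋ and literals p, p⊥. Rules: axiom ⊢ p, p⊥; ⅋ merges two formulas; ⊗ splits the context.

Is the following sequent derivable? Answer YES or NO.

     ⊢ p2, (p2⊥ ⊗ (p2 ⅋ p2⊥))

Proof tree:
[⊗]  ⊢ p2, (p2⊥ ⊗ (p2 ⅋ p2⊥))
  [Ax]  ⊢ p2, p2⊥
  [⅋]  ⊢ (p2 ⅋ p2⊥)
    [Ax]  ⊢ p2, p2⊥

Result: YES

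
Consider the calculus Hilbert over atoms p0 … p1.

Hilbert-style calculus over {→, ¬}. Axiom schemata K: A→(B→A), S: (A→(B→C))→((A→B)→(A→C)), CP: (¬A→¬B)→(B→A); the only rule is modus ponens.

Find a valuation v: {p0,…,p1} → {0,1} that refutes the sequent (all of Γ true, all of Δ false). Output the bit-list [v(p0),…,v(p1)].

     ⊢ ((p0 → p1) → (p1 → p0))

Search for a countermodel by truth-table:
  v=00: Γ:[] Δ:[((p0 → p1) → (p1 → p0))=T] refutes=False
  v=01: Γ:[] Δ:[((p0 → p1) → (p1 → p0))=F] refutes=True  ← countermodel

Result: [0, 1]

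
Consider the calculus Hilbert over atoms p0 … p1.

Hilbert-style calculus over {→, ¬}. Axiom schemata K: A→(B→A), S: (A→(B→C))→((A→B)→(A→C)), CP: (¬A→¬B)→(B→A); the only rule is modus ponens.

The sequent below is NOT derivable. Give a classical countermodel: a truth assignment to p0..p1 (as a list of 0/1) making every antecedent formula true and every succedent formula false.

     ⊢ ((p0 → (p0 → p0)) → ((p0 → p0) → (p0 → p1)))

Search for a countermodel by truth-table:
  v=00: Γ:[] Δ:[((p0 → (p0 → p0)) → ((p0 → p0) → (p0 → p1)))=T] refutes=False
  v=01: Γ:[] Δ:[((p0 → (p0 → p0)) → ((p0 → p0) → (p0 → p1)))=T] refutes=False
  v=10: Γ:[] Δ:[((p0 → (p0 → p0)) → ((p0 → p0) → (p0 → p1)))=F] refutes=True  ← countermodel

Result: [1, 0]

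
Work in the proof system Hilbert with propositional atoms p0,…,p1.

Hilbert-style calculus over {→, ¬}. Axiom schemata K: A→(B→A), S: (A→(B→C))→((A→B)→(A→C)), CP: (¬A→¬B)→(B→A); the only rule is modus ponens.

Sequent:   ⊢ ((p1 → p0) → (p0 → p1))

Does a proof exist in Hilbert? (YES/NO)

Enumerate valuations to refute Γ ⊢ Δ:
  v=00: Γ:[] Δ:[((p1 → p0) → (p0 → p1))=T] refutes=False
  v=01: Γ:[] Δ:[((p1 → p0) → (p0 → p1))=T] refutes=False
  v=10: Γ:[] Δ:[((p1 → p0) → (p0 → p1))=F] refutes=True  ← countermodel

Result: NO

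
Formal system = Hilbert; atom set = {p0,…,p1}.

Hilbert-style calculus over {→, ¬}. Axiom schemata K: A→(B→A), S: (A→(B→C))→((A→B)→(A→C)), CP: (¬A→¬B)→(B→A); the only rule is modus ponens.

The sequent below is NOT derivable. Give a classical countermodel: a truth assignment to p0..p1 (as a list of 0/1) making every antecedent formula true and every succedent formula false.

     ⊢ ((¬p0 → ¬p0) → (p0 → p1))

Search for a countermodel by truth-table:
  v=00: Γ:[] Δ:[((¬p0 → ¬p0) → (p0 → p1))=T] refutes=False
  v=01: Γ:[] Δ:[((¬p0 → ¬p0) → (p0 → p1))=T] refutes=False
  v=10: Γ:[] Δ:[((¬p0 → ¬p0) → (p0 → p1))=F] refutes=True  ← countermodel

Result: [1, 0]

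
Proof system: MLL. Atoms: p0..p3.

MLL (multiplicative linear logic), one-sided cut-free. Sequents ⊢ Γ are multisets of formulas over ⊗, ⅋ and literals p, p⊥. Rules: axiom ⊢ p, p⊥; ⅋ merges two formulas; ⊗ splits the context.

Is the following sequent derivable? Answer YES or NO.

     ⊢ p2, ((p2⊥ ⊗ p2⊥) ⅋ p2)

Derivation (root first):
[⅋]  ⊢ p2, ((p2⊥ ⊗ p2⊥) ⅋ p2)
  [⊗]  ⊢ p2, p2, (p2⊥ ⊗ p2⊥)
    [Ax]  ⊢ p2, p2⊥
    [Ax]  ⊢ p2, p2⊥

Result: YES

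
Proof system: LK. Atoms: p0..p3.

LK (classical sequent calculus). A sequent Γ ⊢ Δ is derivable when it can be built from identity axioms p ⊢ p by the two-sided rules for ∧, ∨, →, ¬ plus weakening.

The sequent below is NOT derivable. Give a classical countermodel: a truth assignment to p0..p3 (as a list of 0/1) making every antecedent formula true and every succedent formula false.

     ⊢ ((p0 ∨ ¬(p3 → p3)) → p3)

Enumerate valuations to refute Γ ⊢ Δ:
  v=0000: Γ:[] Δ:[((p0 ∨ ¬(p3 → p3)) → p3)=T] refutes=False
  v=0001: Γ:[] Δ:[((p0 ∨ ¬(p3 → p3)) → p3)=T] refutes=False
  v=0010: Γ:[] Δ:[((p0 ∨ ¬(p3 → p3)) → p3)=T] refutes=False
  v=0011: Γ:[] Δ:[((p0 ∨ ¬(p3 → p3)) → p3)=T] refutes=False
  v=0100: Γ:[] Δ:[((p0 ∨ ¬(p3 → p3)) → p3)=T] refutes=False
  v=0101: Γ:[] Δ:[((p0 ∨ ¬(p3 → p3)) → p3)=T] refutes=False
  v=0110: Γ:[] Δ:[((p0 ∨ ¬(p3 → p3)) → p3)=T] refutes=False
  v=0111: Γ:[] Δ:[((p0 ∨ ¬(p3 → p3)) → p3)=T] refutes=False
  v=1000: Γ:[] Δ:[((p0 ∨ ¬(p3 → p3)) → p3)=F] refutes=True  ← countermodel

Result: [1, 0, 0, 0]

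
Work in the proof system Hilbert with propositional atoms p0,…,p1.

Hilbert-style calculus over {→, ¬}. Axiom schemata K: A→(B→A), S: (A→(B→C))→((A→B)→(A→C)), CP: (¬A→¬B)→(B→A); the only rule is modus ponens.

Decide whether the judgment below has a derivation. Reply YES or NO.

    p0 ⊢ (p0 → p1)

Search for a countermodel by truth-table:
  v=00: Γ:[p0=F] Δ:[(p0 → p1)=T] refutes=False
  v=01: Γ:[p0=F] Δ:[(p0 → p1)=T] refutes=False
  v=10: Γ:[p0=T] Δ:[(p0 → p1)=F] refutes=True  ← countermodel

Result: NO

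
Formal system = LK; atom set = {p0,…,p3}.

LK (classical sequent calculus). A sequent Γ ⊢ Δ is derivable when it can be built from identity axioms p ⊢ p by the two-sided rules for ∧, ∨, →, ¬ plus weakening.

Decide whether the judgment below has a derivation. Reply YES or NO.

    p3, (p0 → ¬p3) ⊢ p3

Derivation trace:
[→L] p3, (p0 → ¬p3) ⊢ p3
  [WR] p3 ⊢ p3, p0
    [Ax] p3 ⊢ p3
  [¬L] p3, ¬p3 ⊢ 
    [Ax] p3 ⊢ p3

Result: YES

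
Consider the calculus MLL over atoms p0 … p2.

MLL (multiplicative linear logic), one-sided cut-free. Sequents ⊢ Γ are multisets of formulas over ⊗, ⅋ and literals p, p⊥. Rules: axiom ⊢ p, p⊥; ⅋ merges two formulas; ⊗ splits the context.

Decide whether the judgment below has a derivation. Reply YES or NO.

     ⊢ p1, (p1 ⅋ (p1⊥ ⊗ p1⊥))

Derivation trace:
[⅋]  ⊢ p1, (p1 ⅋ (p1⊥ ⊗ p1⊥))
  [⊗]  ⊢ p1, p1, (p1⊥ ⊗ p1⊥)
    [Ax]  ⊢ p1, p1⊥
    [Ax]  ⊢ p1, p1⊥

Result: YES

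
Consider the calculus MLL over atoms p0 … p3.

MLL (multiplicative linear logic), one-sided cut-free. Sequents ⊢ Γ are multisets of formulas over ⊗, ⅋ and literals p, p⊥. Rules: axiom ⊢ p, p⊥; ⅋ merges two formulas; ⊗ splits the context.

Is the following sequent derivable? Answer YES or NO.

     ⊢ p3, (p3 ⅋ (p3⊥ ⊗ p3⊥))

Proof tree:
[⅋]  ⊢ p3, (p3 ⅋ (p3⊥ ⊗ p3⊥))
  [⊗]  ⊢ p3, p3, (p3⊥ ⊗ p3⊥)
    [Ax]  ⊢ p3, p3⊥
    [Ax]  ⊢ p3, p3⊥

Result: YES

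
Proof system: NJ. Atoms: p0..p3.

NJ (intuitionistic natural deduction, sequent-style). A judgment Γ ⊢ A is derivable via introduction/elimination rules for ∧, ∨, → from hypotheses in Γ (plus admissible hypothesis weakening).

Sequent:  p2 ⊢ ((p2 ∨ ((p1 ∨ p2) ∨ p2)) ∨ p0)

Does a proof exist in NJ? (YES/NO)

Proof tree:
[∨I₁] p2 ⊢ ((p2 ∨ ((p1 ∨ p2) ∨ p2)) ∨ p0)
  [∨I₂] p2 ⊢ (p2 ∨ ((p1 ∨ p2) ∨ p2))
    [∨I₁] p2 ⊢ ((p1 ∨ p2) ∨ p2)
      [∨I₂] p2 ⊢ (p1 ∨ p2)
        [Ax] p2 ⊢ p2

Result: YES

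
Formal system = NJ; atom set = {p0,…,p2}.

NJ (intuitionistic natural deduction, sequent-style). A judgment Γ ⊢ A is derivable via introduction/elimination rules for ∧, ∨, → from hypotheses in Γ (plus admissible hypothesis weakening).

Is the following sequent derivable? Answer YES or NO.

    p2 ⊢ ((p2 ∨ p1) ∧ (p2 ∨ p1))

Proof tree:
[∧I] p2 ⊢ ((p2 ∨ p1) ∧ (p2 ∨ p1))
  [∨I₁] p2 ⊢ (p2 ∨ p1)
    [Ax] p2 ⊢ p2
  [∨I₁] p2 ⊢ (p2 ∨ p1)
    [Ax] p2 ⊢ p2

Result: YES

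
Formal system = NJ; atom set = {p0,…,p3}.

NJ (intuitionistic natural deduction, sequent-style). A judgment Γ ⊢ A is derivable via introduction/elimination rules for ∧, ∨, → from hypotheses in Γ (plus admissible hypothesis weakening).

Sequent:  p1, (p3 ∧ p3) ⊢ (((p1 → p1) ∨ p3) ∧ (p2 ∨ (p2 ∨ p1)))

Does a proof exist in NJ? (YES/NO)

Proof tree:
[∧I] p1, (p3 ∧ p3) ⊢ (((p1 → p1) ∨ p3) ∧ (p2 ∨ (p2 ∨ p1)))
  [∨I₁]  ⊢ ((p1 → p1) ∨ p3)
    [→I]  ⊢ (p1 → p1)
      [Ax] p1 ⊢ p1
  [Wk] p1, (p3 ∧ p3) ⊢ (p2 ∨ (p2 ∨ p1))
    [∨I₂] p1 ⊢ (p2 ∨ (p2 ∨ p1))
      [∨I₂] p1 ⊢ (p2 ∨ p1)
        [Ax] p1 ⊢ p1

Result: YES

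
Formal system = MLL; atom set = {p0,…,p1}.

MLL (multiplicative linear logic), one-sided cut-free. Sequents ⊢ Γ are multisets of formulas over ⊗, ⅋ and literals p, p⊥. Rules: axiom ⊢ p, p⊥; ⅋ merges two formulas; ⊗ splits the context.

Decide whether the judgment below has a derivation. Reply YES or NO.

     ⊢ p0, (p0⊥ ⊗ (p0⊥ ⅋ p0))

Proof tree:
[⊗]  ⊢ p0, (p0⊥ ⊗ (p0⊥ ⅋ p0))
  [Ax]  ⊢ p0, p0⊥
  [⅋]  ⊢ (p0⊥ ⅋ p0)
    [Ax]  ⊢ p0, p0⊥

Result: YES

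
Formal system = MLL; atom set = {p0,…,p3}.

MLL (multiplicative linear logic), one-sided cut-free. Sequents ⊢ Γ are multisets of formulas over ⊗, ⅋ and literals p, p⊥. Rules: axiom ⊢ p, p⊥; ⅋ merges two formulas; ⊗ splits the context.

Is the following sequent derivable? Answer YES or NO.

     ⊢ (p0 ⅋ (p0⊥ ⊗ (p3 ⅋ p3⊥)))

Proof tree:
[⅋]  ⊢ (p0 ⅋ (p0⊥ ⊗ (p3 ⅋ p3⊥)))
  [⊗]  ⊢ p0, (p0⊥ ⊗ (p3 ⅋ p3⊥))
    [Ax]  ⊢ p0, p0⊥
    [⅋]  ⊢ (p3 ⅋ p3⊥)
      [Ax]  ⊢ p3, p3⊥

Result: YES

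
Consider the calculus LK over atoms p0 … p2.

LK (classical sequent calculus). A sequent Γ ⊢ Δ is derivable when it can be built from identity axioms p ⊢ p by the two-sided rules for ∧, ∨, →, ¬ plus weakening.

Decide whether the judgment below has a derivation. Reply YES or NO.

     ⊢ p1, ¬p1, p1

Derivation trace:
[WR]  ⊢ p1, ¬p1, p1
  [¬R]  ⊢ p1, ¬p1
    [Ax] p1 ⊢ p1

Result: YES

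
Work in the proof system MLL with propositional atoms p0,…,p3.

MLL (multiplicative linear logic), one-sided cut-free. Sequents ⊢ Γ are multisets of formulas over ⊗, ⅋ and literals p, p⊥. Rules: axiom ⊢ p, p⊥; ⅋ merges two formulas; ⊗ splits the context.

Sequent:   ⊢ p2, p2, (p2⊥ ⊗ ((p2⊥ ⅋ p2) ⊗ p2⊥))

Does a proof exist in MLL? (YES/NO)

Derivation (root first):
[⊗]  ⊢ p2, p2, (p2⊥ ⊗ ((p2⊥ ⅋ p2) ⊗ p2⊥))
  [Ax]  ⊢ p2, p2⊥
  [⊗]  ⊢ p2, ((p2⊥ ⅋ p2) ⊗ p2⊥)
    [⅋]  ⊢ (p2⊥ ⅋ p2)
      [Ax]  ⊢ p2, p2⊥
    [Ax]  ⊢ p2, p2⊥

Result: YES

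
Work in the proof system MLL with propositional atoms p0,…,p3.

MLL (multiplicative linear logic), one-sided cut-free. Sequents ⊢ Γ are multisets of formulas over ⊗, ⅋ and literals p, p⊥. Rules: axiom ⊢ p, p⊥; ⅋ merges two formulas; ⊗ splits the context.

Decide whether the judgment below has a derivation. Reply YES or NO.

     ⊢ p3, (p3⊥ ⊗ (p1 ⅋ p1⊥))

Derivation trace:
[⊗]  ⊢ p3, (p3⊥ ⊗ (p1 ⅋ p1⊥))
  [Ax]  ⊢ p3, p3⊥
  [⅋]  ⊢ (p1 ⅋ p1⊥)
    [Ax]  ⊢ p1, p1⊥

Result: YES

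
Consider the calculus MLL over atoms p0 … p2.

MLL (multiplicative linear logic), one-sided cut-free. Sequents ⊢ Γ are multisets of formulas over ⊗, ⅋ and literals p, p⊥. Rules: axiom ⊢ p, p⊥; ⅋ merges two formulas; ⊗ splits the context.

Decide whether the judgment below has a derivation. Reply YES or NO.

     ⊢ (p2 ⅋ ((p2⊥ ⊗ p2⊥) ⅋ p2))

Derivation (root first):
[⅋]  ⊢ (p2 ⅋ ((p2⊥ ⊗ p2⊥) ⅋ p2))
  [⅋]  ⊢ p2, ((p2⊥ ⊗ p2⊥) ⅋ p2)
    [⊗]  ⊢ p2, p2, (p2⊥ ⊗ p2⊥)
      [Ax]  ⊢ p2, p2⊥
      [Ax]  ⊢ p2, p2⊥

Result: YES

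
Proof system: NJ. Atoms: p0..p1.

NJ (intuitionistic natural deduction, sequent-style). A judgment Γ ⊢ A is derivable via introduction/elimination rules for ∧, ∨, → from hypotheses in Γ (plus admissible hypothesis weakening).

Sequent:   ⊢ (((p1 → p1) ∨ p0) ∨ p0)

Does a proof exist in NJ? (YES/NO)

Derivation (root first):
[∨I₁]  ⊢ (((p1 → p1) ∨ p0) ∨ p0)
  [∨I₁]  ⊢ ((p1 → p1) ∨ p0)
    [→I]  ⊢ (p1 → p1)
      [Ax] p1 ⊢ p1

Result: YES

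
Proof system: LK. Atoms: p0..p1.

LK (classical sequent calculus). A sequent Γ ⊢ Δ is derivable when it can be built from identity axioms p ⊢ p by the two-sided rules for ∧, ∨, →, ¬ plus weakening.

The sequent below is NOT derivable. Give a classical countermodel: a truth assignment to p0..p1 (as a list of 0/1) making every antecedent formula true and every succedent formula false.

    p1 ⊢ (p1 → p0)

Search for a countermodel by truth-table:
  v=00: Γ:[p1=F] Δ:[(p1 → p0)=T] refutes=False
  v=01: Γ:[p1=T] Δ:[(p1 → p0)=F] refutes=True  ← countermodel

Result: [0, 1]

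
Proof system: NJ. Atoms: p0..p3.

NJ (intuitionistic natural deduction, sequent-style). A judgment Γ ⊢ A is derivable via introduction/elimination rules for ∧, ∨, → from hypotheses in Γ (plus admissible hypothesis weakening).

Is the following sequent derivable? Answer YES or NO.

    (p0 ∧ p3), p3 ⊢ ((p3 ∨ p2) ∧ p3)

Derivation (root first):
[∧I] (p0 ∧ p3), p3 ⊢ ((p3 ∨ p2) ∧ p3)
  [∨I₁] p3 ⊢ (p3 ∨ p2)
    [Ax] p3 ⊢ p3
  [Wk] p3, (p0 ∧ p3) ⊢ p3
    [Ax] p3 ⊢ p3

Result: YES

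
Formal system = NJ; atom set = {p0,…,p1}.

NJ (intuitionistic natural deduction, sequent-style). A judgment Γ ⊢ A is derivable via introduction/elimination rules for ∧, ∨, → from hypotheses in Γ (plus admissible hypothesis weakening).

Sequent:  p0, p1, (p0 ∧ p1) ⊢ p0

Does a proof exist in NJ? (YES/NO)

Derivation trace:
[Wk] p0, p1, (p0 ∧ p1) ⊢ p0
  [Wk] p0, p1 ⊢ p0
    [Ax] p0 ⊢ p0

Result: YES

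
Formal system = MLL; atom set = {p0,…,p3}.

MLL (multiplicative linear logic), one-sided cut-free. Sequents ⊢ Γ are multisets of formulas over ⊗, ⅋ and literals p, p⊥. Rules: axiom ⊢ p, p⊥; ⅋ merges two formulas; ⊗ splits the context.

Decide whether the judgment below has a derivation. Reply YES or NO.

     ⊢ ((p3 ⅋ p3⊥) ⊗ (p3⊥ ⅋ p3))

Derivation (root first):
[⊗]  ⊢ ((p3 ⅋ p3⊥) ⊗ (p3⊥ ⅋ p3))
  [⅋]  ⊢ (p3 ⅋ p3⊥)
    [Ax]  ⊢ p3, p3⊥
  [⅋]  ⊢ (p3⊥ ⅋ p3)
    [Ax]  ⊢ p3, p3⊥

Result: YES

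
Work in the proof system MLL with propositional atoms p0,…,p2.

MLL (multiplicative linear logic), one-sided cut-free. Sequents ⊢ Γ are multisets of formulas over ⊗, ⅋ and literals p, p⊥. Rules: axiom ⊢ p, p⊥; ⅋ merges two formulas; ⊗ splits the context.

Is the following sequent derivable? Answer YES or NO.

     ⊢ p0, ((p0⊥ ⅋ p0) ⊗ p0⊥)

Derivation trace:
[⊗]  ⊢ p0, ((p0⊥ ⅋ p0) ⊗ p0⊥)
  [⅋]  ⊢ (p0⊥ ⅋ p0)
    [Ax]  ⊢ p0, p0⊥
  [Ax]  ⊢ p0, p0⊥

Result: YES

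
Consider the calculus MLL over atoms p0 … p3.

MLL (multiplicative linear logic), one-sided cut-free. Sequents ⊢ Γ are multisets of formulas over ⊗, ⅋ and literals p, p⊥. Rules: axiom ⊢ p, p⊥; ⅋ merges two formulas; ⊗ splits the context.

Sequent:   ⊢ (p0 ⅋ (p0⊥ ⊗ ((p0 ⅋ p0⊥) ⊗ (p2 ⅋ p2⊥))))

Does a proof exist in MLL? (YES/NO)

Proof tree:
[⅋]  ⊢ (p0 ⅋ (p0⊥ ⊗ ((p0 ⅋ p0⊥) ⊗ (p2 ⅋ p2⊥))))
  [⊗]  ⊢ p0, (p0⊥ ⊗ ((p0 ⅋ p0⊥) ⊗ (p2 ⅋ p2⊥)))
    [Ax]  ⊢ p0, p0⊥
    [⊗]  ⊢ ((p0 ⅋ p0⊥) ⊗ (p2 ⅋ p2⊥))
      [⅋]  ⊢ (p0 ⅋ p0⊥)
        [Ax]  ⊢ p0, p0⊥
      [⅋]  ⊢ (p2 ⅋ p2⊥)
        [Ax]  ⊢ p2, p2⊥

Result: YES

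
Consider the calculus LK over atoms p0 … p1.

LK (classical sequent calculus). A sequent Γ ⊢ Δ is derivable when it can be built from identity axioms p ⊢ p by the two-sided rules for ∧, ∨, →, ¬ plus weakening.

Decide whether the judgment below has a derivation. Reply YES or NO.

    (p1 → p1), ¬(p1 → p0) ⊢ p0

Truth-table refutation:
  v=00: Γ:[(p1 → p1)=T, ¬(p1 → p0)=F] Δ:[p0=F] refutes=False
  v=01: Γ:[(p1 → p1)=T, ¬(p1 → p0)=T] Δ:[p0=F] refutes=True  ← countermodel

Result: NO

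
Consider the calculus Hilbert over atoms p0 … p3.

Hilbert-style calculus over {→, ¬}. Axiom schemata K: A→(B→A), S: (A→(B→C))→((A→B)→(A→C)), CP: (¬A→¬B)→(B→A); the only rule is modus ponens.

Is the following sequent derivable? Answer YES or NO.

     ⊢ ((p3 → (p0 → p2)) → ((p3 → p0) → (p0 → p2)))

Truth-table refutation:
  v=0000: Γ:[] Δ:[((p3 → (p0 → p2)) → ((p3 → p0) → (p0 → p2)))=T] refutes=False
  v=0001: Γ:[] Δ:[((p3 → (p0 → p2)) → ((p3 → p0) → (p0 → p2)))=T] refutes=False
  v=0010: Γ:[] Δ:[((p3 → (p0 → p2)) → ((p3 → p0) → (p0 → p2)))=T] refutes=False
  v=0011: Γ:[] Δ:[((p3 → (p0 → p2)) → ((p3 → p0) → (p0 → p2)))=T] refutes=False
  v=0100: Γ:[] Δ:[((p3 → (p0 → p2)) → ((p3 → p0) → (p0 → p2)))=T] refutes=False
  v=0101: Γ:[] Δ:[((p3 → (p0 → p2)) → ((p3 → p0) → (p0 → p2)))=T] refutes=False
  v=0110: Γ:[] Δ:[((p3 → (p0 → p2)) → ((p3 → p0) → (p0 → p2)))=T] refutes=False
  v=0111: Γ:[] Δ:[((p3 → (p0 → p2)) → ((p3 → p0) → (p0 → p2)))=T] refutes=False
  v=1000: Γ:[] Δ:[((p3 → (p0 → p2)) → ((p3 → p0) → (p0 → p2)))=F] refutes=True  ← countermodel

Result: NO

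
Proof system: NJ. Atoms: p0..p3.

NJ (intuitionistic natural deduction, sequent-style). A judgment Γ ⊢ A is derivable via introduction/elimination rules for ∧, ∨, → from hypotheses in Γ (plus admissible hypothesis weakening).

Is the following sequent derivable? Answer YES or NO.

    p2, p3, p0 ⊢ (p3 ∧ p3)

Derivation (root first):
[∧I] p2, p3, p0 ⊢ (p3 ∧ p3)
  [Ax] p3 ⊢ p3
  [Wk] p3, p0, p2 ⊢ p3
    [Wk] p3, p0 ⊢ p3
      [Ax] p3 ⊢ p3

Result: YES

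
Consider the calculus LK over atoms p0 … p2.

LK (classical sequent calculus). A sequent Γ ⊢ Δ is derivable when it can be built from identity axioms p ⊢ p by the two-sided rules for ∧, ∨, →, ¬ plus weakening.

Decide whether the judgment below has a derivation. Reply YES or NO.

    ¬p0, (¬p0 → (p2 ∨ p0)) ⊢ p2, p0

Derivation trace:
[→L] ¬p0, (¬p0 → (p2 ∨ p0)) ⊢ p2, p0
  [¬R] ¬p0 ⊢ ¬p0
    [¬L] p0, ¬p0 ⊢ 
      [Ax] p0 ⊢ p0
  [∨L] (p2 ∨ p0) ⊢ p2, p0
    [Ax] p2 ⊢ p2
    [Ax] p0 ⊢ p0

Result: YES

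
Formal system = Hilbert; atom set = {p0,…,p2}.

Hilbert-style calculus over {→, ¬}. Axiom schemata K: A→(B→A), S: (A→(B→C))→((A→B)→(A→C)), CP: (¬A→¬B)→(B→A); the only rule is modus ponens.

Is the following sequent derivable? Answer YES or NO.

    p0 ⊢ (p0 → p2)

Enumerate valuations to refute Γ ⊢ Δ:
  v=000: Γ:[p0=F] Δ:[(p0 → p2)=T] refutes=False
  v=001: Γ:[p0=F] Δ:[(p0 → p2)=T] refutes=False
  v=010: Γ:[p0=F] Δ:[(p0 → p2)=T] refutes=False
  v=011: Γ:[p0=F] Δ:[(p0 → p2)=T] refutes=False
  v=100: Γ:[p0=T] Δ:[(p0 → p2)=F] refutes=True  ← countermodel

Result: NO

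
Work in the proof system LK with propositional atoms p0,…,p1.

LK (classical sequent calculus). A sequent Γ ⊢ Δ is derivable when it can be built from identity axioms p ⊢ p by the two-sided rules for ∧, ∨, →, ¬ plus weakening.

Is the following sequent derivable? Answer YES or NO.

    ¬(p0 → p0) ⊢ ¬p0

Derivation (root first):
[¬R] ¬(p0 → p0) ⊢ ¬p0
  [WL] ¬(p0 → p0), p0 ⊢ 
    [¬L] ¬(p0 → p0) ⊢ 
      [→R]  ⊢ (p0 → p0)
        [Ax] p0 ⊢ p0

Result: YES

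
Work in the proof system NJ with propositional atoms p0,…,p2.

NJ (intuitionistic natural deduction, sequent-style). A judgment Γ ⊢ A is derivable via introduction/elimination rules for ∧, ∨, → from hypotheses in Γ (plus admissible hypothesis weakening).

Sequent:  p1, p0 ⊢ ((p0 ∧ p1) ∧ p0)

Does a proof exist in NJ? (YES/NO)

Derivation (root first):
[∧I] p1, p0 ⊢ ((p0 ∧ p1) ∧ p0)
  [∧I] p1, p0 ⊢ (p0 ∧ p1)
    [Ax] p0 ⊢ p0
    [Ax] p1 ⊢ p1
  [Ax] p0 ⊢ p0

Result: YES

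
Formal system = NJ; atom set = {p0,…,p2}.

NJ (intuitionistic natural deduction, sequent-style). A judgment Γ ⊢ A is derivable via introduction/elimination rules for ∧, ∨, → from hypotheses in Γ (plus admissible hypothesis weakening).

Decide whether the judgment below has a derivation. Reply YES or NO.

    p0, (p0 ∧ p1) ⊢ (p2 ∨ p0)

Derivation (root first):
[Wk] p0, (p0 ∧ p1) ⊢ (p2 ∨ p0)
  [∨I₂] p0 ⊢ (p2 ∨ p0)
    [Ax] p0 ⊢ p0

Result: YES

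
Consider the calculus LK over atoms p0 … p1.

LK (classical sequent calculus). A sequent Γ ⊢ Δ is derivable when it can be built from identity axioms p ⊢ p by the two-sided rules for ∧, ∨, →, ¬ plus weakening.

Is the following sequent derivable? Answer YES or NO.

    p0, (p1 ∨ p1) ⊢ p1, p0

Proof tree:
[∨L] p0, (p1 ∨ p1) ⊢ p1, p0
  [Ax] p1 ⊢ p1
  [WL] p0, p1 ⊢ p0
    [Ax] p0 ⊢ p0

Result: YES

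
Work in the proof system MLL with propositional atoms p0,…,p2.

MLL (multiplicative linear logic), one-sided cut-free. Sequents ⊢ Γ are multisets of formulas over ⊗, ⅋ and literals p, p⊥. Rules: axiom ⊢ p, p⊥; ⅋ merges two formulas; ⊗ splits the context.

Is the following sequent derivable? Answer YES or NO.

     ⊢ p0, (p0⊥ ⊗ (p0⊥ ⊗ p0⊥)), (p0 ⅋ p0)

Proof tree:
[⅋]  ⊢ p0, (p0⊥ ⊗ (p0⊥ ⊗ p0⊥)), (p0 ⅋ p0)
  [⊗]  ⊢ p0, p0, p0, (p0⊥ ⊗ (p0⊥ ⊗ p0⊥))
    [Ax]  ⊢ p0, p0⊥
    [⊗]  ⊢ p0, p0, (p0⊥ ⊗ p0⊥)
      [Ax]  ⊢ p0, p0⊥
      [Ax]  ⊢ p0, p0⊥

Result: YES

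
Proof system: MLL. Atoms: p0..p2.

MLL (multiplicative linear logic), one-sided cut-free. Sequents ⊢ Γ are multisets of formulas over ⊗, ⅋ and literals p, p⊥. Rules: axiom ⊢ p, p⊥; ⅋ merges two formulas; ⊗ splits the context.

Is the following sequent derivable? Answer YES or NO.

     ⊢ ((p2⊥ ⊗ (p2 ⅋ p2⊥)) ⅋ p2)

Derivation (root first):
[⅋]  ⊢ ((p2⊥ ⊗ (p2 ⅋ p2⊥)) ⅋ p2)
  [⊗]  ⊢ p2, (p2⊥ ⊗ (p2 ⅋ p2⊥))
    [Ax]  ⊢ p2, p2⊥
    [⅋]  ⊢ (p2 ⅋ p2⊥)
      [Ax]  ⊢ p2, p2⊥

Result: YES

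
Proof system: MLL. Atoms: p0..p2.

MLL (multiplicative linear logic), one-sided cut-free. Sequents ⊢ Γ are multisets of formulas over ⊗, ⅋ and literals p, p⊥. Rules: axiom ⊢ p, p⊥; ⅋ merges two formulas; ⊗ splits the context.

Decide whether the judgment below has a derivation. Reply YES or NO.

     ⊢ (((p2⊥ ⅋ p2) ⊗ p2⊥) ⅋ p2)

Proof tree:
[⅋]  ⊢ (((p2⊥ ⅋ p2) ⊗ p2⊥) ⅋ p2)
  [⊗]  ⊢ p2, ((p2⊥ ⅋ p2) ⊗ p2⊥)
    [⅋]  ⊢ (p2⊥ ⅋ p2)
      [Ax]  ⊢ p2, p2⊥
    [Ax]  ⊢ p2, p2⊥

Result: YES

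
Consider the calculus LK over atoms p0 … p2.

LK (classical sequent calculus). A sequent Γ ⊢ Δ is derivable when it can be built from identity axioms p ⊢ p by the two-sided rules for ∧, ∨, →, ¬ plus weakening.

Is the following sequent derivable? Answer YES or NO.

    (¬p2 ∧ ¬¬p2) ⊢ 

Derivation (root first):
[∧L] (¬p2 ∧ ¬¬p2) ⊢ 
  [¬L] ¬¬p2, ¬p2 ⊢ 
    [¬L] ¬¬p2 ⊢ p2
      [¬R]  ⊢ p2, ¬p2
        [Ax] p2 ⊢ p2

Result: YES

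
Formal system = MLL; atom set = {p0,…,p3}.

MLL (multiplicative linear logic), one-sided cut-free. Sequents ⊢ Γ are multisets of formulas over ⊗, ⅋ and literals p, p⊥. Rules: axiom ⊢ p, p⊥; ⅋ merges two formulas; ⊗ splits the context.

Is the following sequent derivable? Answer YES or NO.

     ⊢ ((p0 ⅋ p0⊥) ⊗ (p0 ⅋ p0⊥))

Derivation trace:
[⊗]  ⊢ ((p0 ⅋ p0⊥) ⊗ (p0 ⅋ p0⊥))
  [⅋]  ⊢ (p0 ⅋ p0⊥)
    [Ax]  ⊢ p0, p0⊥
  [⅋]  ⊢ (p0 ⅋ p0⊥)
    [Ax]  ⊢ p0, p0⊥

Result: YES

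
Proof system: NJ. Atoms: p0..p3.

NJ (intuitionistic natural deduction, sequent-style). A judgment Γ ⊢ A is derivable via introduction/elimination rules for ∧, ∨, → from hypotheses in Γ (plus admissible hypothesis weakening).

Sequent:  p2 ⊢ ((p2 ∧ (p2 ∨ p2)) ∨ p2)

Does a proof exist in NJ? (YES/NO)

Derivation (root first):
[∨I₁] p2 ⊢ ((p2 ∧ (p2 ∨ p2)) ∨ p2)
  [∧I] p2 ⊢ (p2 ∧ (p2 ∨ p2))
    [Ax] p2 ⊢ p2
    [∨I₁] p2 ⊢ (p2 ∨ p2)
      [Ax] p2 ⊢ p2

Result: YES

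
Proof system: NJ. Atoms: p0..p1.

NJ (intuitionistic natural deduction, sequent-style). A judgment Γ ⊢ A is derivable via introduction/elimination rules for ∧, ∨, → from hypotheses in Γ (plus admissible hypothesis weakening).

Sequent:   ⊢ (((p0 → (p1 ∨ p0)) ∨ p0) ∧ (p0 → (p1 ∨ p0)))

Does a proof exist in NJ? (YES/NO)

Derivation (root first):
[∧I]  ⊢ (((p0 → (p1 ∨ p0)) ∨ p0) ∧ (p0 → (p1 ∨ p0)))
  [∨I₁]  ⊢ ((p0 → (p1 ∨ p0)) ∨ p0)
    [→I]  ⊢ (p0 → (p1 ∨ p0))
      [∨I₂] p0 ⊢ (p1 ∨ p0)
        [Ax] p0 ⊢ p0
  [→I]  ⊢ (p0 → (p1 ∨ p0))
    [∨I₂] p0 ⊢ (p1 ∨ p0)
      [Ax] p0 ⊢ p0

Result: YES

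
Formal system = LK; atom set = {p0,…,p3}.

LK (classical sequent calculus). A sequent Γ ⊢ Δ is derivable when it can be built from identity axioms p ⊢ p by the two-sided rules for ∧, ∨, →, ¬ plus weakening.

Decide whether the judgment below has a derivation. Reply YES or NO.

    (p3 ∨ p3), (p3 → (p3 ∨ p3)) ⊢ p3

Proof tree:
[→L] (p3 ∨ p3), (p3 → (p3 ∨ p3)) ⊢ p3
  [∨L] (p3 ∨ p3) ⊢ p3
    [Ax] p3 ⊢ p3
    [Ax] p3 ⊢ p3
  [∨L] (p3 ∨ p3) ⊢ p3
    [Ax] p3 ⊢ p3
    [Ax] p3 ⊢ p3

Result: YES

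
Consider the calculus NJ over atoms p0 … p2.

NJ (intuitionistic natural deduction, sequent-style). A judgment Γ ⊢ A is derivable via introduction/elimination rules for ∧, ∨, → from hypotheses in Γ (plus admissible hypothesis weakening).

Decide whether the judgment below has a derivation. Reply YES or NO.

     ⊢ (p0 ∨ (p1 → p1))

Derivation (root first):
[∨I₂]  ⊢ (p0 ∨ (p1 → p1))
  [→I]  ⊢ (p1 → p1)
    [Ax] p1 ⊢ p1

Result: YES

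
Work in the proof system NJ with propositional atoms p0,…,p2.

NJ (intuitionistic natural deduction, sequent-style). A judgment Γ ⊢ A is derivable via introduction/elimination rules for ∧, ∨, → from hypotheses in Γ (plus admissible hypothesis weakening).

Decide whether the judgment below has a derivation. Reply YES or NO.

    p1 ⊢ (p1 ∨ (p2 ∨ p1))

Derivation (root first):
[∨I₂] p1 ⊢ (p1 ∨ (p2 ∨ p1))
  [∨I₂] p1 ⊢ (p2 ∨ p1)
    [Ax] p1 ⊢ p1

Result: YES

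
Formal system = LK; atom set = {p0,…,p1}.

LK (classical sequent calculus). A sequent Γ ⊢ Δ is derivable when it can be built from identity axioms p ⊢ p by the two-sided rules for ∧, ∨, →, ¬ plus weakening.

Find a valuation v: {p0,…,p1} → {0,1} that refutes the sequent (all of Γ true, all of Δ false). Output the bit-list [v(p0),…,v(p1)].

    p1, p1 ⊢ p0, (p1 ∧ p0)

Search for a countermodel by truth-table:
  v=00: Γ:[p1=F, p1=F] Δ:[p0=F, (p1 ∧ p0)=F] refutes=False
  v=01: Γ:[p1=T, p1=T] Δ:[p0=F, (p1 ∧ p0)=F] refutes=True  ← countermodel

Result: [0, 1]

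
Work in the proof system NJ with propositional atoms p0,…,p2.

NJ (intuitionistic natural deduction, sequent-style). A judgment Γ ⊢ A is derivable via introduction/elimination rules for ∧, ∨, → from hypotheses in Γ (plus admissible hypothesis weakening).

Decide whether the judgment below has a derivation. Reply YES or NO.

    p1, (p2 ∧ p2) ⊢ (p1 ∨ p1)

Derivation (root first):
[Wk] p1, (p2 ∧ p2) ⊢ (p1 ∨ p1)
  [∨I₂] p1 ⊢ (p1 ∨ p1)
    [Ax] p1 ⊢ p1

Result: YES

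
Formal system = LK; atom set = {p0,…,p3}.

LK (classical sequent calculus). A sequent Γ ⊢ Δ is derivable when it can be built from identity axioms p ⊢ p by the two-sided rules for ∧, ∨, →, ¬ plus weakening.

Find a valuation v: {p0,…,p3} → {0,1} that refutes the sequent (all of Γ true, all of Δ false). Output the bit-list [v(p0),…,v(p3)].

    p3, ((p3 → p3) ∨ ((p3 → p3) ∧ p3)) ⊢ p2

Truth-table refutation:
  v=0000: Γ:[p3=F, ((p3 → p3) ∨ ((p3 → p3) ∧ p3))=T] Δ:[p2=F] refutes=False
  v=0001: Γ:[p3=T, ((p3 → p3) ∨ ((p3 → p3) ∧ p3))=T] Δ:[p2=F] refutes=True  ← countermodel

Result: [0, 0, 0, 1]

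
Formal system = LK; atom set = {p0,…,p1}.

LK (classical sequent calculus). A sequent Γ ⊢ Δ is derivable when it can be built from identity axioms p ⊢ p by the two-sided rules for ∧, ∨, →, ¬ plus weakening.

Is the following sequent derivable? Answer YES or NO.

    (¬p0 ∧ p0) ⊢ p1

Proof tree:
[∧L] (¬p0 ∧ p0) ⊢ p1
  [WR] p0, ¬p0 ⊢ p1
    [¬L] p0, ¬p0 ⊢ 
      [Ax] p0 ⊢ p0

Result: YES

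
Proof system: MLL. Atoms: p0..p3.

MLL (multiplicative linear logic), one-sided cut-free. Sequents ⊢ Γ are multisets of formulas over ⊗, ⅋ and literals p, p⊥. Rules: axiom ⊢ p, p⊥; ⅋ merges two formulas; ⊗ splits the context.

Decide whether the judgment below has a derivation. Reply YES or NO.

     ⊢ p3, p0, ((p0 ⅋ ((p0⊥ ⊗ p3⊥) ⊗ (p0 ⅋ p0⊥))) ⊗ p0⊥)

Proof tree:
[⊗]  ⊢ p3, p0, ((p0 ⅋ ((p0⊥ ⊗ p3⊥) ⊗ (p0 ⅋ p0⊥))) ⊗ p0⊥)
  [⅋]  ⊢ p3, (p0 ⅋ ((p0⊥ ⊗ p3⊥) ⊗ (p0 ⅋ p0⊥)))
    [⊗]  ⊢ p0, p3, ((p0⊥ ⊗ p3⊥) ⊗ (p0 ⅋ p0⊥))
      [⊗]  ⊢ p0, p3, (p0⊥ ⊗ p3⊥)
        [Ax]  ⊢ p0, p0⊥
        [Ax]  ⊢ p3, p3⊥
      [⅋]  ⊢ (p0 ⅋ p0⊥)
        [Ax]  ⊢ p0, p0⊥
  [Ax]  ⊢ p0, p0⊥

Result: YES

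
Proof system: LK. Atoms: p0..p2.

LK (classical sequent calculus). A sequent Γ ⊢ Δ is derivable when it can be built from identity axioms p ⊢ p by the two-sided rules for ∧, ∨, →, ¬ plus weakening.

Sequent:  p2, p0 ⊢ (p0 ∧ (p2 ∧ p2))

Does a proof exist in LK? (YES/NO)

Derivation trace:
[∧R] p2, p0 ⊢ (p0 ∧ (p2 ∧ p2))
  [Ax] p0 ⊢ p0
  [∧R] p2 ⊢ (p2 ∧ p2)
    [Ax] p2 ⊢ p2
    [Ax] p2 ⊢ p2

Result: YES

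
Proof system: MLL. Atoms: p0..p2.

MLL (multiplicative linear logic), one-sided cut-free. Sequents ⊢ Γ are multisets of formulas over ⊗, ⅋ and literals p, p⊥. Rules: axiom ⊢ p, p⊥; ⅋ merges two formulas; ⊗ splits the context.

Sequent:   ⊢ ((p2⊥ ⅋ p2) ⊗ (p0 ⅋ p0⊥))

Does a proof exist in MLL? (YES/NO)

Derivation (root first):
[⊗]  ⊢ ((p2⊥ ⅋ p2) ⊗ (p0 ⅋ p0⊥))
  [⅋]  ⊢ (p2⊥ ⅋ p2)
    [Ax]  ⊢ p2, p2⊥
  [⅋]  ⊢ (p0 ⅋ p0⊥)
    [Ax]  ⊢ p0, p0⊥

Result: YES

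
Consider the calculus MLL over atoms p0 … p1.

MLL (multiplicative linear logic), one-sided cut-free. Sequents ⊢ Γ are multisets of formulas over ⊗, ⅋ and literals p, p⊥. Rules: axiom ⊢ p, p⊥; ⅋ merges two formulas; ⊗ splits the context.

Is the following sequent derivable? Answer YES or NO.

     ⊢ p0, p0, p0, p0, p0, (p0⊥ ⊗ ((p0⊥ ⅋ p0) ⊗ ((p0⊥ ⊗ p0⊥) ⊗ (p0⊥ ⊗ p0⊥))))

Derivation trace:
[⊗]  ⊢ p0, p0, p0, p0, p0, (p0⊥ ⊗ ((p0⊥ ⅋ p0) ⊗ ((p0⊥ ⊗ p0⊥) ⊗ (p0⊥ ⊗ p0⊥))))
  [Ax]  ⊢ p0, p0⊥
  [⊗]  ⊢ p0, p0, p0, p0, ((p0⊥ ⅋ p0) ⊗ ((p0⊥ ⊗ p0⊥) ⊗ (p0⊥ ⊗ p0⊥)))
    [⅋]  ⊢ (p0⊥ ⅋ p0)
      [Ax]  ⊢ p0, p0⊥
    [⊗]  ⊢ p0, p0, p0, p0, ((p0⊥ ⊗ p0⊥) ⊗ (p0⊥ ⊗ p0⊥))
      [⊗]  ⊢ p0, p0, (p0⊥ ⊗ p0⊥)
        [Ax]  ⊢ p0, p0⊥
        [Ax]  ⊢ p0, p0⊥
      [⊗]  ⊢ p0, p0, (p0⊥ ⊗ p0⊥)
        [Ax]  ⊢ p0, p0⊥
        [Ax]  ⊢ p0, p0⊥

Result: YES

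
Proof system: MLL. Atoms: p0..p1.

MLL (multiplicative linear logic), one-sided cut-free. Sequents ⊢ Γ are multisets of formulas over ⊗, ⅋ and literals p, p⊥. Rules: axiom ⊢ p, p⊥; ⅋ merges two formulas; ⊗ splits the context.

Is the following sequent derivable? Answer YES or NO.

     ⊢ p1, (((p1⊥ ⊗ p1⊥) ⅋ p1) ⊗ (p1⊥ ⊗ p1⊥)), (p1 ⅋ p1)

Proof tree:
[⅋]  ⊢ p1, (((p1⊥ ⊗ p1⊥) ⅋ p1) ⊗ (p1⊥ ⊗ p1⊥)), (p1 ⅋ p1)
  [⊗]  ⊢ p1, p1, p1, (((p1⊥ ⊗ p1⊥) ⅋ p1) ⊗ (p1⊥ ⊗ p1⊥))
    [⅋]  ⊢ p1, ((p1⊥ ⊗ p1⊥) ⅋ p1)
      [⊗]  ⊢ p1, p1, (p1⊥ ⊗ p1⊥)
        [Ax]  ⊢ p1, p1⊥
        [Ax]  ⊢ p1, p1⊥
    [⊗]  ⊢ p1, p1, (p1⊥ ⊗ p1⊥)
      [Ax]  ⊢ p1, p1⊥
      [Ax]  ⊢ p1, p1⊥

Result: YES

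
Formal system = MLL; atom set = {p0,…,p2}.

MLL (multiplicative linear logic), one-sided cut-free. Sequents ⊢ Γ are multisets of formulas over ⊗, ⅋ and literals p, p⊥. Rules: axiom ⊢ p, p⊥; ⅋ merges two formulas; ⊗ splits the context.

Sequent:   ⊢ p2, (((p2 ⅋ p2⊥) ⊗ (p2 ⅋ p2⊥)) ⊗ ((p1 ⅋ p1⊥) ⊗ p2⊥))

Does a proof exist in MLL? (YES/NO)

Derivation trace:
[⊗]  ⊢ p2, (((p2 ⅋ p2⊥) ⊗ (p2 ⅋ p2⊥)) ⊗ ((p1 ⅋ p1⊥) ⊗ p2⊥))
  [⊗]  ⊢ ((p2 ⅋ p2⊥) ⊗ (p2 ⅋ p2⊥))
    [⅋]  ⊢ (p2 ⅋ p2⊥)
      [Ax]  ⊢ p2, p2⊥
    [⅋]  ⊢ (p2 ⅋ p2⊥)
      [Ax]  ⊢ p2, p2⊥
  [⊗]  ⊢ p2, ((p1 ⅋ p1⊥) ⊗ p2⊥)
    [⅋]  ⊢ (p1 ⅋ p1⊥)
      [Ax]  ⊢ p1, p1⊥
    [Ax]  ⊢ p2, p2⊥

Result: YES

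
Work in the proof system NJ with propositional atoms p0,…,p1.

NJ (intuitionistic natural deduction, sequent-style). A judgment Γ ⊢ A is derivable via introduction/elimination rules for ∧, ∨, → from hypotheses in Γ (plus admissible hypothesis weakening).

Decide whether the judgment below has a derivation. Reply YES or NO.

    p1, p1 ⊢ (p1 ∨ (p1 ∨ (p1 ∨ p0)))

Proof tree:
[∨I₂] p1, p1 ⊢ (p1 ∨ (p1 ∨ (p1 ∨ p0)))
  [∨I₂] p1, p1 ⊢ (p1 ∨ (p1 ∨ p0))
    [∨I₁] p1, p1 ⊢ (p1 ∨ p0)
      [Wk] p1, p1 ⊢ p1
        [Ax] p1 ⊢ p1

Result: YES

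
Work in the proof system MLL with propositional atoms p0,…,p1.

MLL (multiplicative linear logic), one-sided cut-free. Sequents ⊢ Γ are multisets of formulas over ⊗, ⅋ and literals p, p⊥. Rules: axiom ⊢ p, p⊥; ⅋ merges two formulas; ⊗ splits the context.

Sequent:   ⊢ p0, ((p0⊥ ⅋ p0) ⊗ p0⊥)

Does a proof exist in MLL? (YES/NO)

Derivation (root first):
[⊗]  ⊢ p0, ((p0⊥ ⅋ p0) ⊗ p0⊥)
  [⅋]  ⊢ (p0⊥ ⅋ p0)
    [Ax]  ⊢ p0, p0⊥
  [Ax]  ⊢ p0, p0⊥

Result: YES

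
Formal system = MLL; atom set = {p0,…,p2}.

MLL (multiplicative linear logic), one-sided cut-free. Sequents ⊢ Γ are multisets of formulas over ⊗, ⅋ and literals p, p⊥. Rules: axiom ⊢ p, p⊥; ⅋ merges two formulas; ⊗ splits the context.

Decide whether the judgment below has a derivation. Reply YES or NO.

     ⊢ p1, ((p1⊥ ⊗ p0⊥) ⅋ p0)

Derivation trace:
[⅋]  ⊢ p1, ((p1⊥ ⊗ p0⊥) ⅋ p0)
  [⊗]  ⊢ p1, p0, (p1⊥ ⊗ p0⊥)
    [Ax]  ⊢ p1, p1⊥
    [Ax]  ⊢ p0, p0⊥

Result: YES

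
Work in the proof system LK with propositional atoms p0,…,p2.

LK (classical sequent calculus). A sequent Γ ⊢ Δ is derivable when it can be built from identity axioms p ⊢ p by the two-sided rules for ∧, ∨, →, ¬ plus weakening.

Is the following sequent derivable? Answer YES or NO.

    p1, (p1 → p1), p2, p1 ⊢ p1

Derivation (root first):
[WL] p1, (p1 → p1), p2, p1 ⊢ p1
  [WL] p1, (p1 → p1), p2 ⊢ p1
    [→L] p1, (p1 → p1) ⊢ p1
      [Ax] p1 ⊢ p1
      [Ax] p1 ⊢ p1

Result: YES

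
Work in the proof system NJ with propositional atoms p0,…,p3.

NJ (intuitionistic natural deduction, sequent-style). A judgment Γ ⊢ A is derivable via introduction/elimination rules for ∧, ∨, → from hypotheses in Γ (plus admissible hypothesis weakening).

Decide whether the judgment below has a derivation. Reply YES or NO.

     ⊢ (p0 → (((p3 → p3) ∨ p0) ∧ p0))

Derivation (root first):
[→I]  ⊢ (p0 → (((p3 → p3) ∨ p0) ∧ p0))
  [∧I] p0 ⊢ (((p3 → p3) ∨ p0) ∧ p0)
    [∨I₁]  ⊢ ((p3 → p3) ∨ p0)
      [→I]  ⊢ (p3 → p3)
        [Ax] p3 ⊢ p3
    [Ax] p0 ⊢ p0

Result: YES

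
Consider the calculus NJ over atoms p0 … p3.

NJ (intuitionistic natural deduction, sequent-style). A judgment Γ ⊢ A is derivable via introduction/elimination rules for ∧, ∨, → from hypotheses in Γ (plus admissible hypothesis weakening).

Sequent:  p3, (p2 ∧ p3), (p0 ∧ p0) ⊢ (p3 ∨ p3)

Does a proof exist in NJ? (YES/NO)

Proof tree:
[Wk] p3, (p2 ∧ p3), (p0 ∧ p0) ⊢ (p3 ∨ p3)
  [∨I₁] p3, (p2 ∧ p3) ⊢ (p3 ∨ p3)
    [Wk] p3, (p2 ∧ p3) ⊢ p3
      [Ax] p3 ⊢ p3

Result: YES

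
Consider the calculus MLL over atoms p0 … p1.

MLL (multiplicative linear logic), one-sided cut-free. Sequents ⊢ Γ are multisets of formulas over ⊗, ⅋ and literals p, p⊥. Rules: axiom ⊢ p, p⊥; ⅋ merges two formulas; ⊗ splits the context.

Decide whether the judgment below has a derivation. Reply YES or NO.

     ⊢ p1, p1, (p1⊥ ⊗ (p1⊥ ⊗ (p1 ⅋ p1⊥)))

Derivation (root first):
[⊗]  ⊢ p1, p1, (p1⊥ ⊗ (p1⊥ ⊗ (p1 ⅋ p1⊥)))
  [Ax]  ⊢ p1, p1⊥
  [⊗]  ⊢ p1, (p1⊥ ⊗ (p1 ⅋ p1⊥))
    [Ax]  ⊢ p1, p1⊥
    [⅋]  ⊢ (p1 ⅋ p1⊥)
      [Ax]  ⊢ p1, p1⊥

Result: YES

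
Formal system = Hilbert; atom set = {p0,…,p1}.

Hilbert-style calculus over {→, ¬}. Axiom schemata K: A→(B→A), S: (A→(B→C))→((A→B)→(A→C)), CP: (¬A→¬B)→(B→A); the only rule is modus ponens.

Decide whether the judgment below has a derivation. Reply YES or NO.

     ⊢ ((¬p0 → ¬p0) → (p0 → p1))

Enumerate valuations to refute Γ ⊢ Δ:
  v=00: Γ:[] Δ:[((¬p0 → ¬p0) → (p0 → p1))=T] refutes=False
  v=01: Γ:[] Δ:[((¬p0 → ¬p0) → (p0 → p1))=T] refutes=False
  v=10: Γ:[] Δ:[((¬p0 → ¬p0) → (p0 → p1))=F] refutes=True  ← countermodel

Result: NO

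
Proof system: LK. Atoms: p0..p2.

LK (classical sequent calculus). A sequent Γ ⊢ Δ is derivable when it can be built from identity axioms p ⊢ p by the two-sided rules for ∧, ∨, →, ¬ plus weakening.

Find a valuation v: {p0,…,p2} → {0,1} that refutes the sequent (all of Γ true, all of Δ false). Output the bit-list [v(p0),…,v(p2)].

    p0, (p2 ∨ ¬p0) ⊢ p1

Search for a countermodel by truth-table:
  v=000: Γ:[p0=F, (p2 ∨ ¬p0)=T] Δ:[p1=F] refutes=False
  v=001: Γ:[p0=F, (p2 ∨ ¬p0)=T] Δ:[p1=F] refutes=False
  v=010: Γ:[p0=F, (p2 ∨ ¬p0)=T] Δ:[p1=T] refutes=False
  v=011: Γ:[p0=F, (p2 ∨ ¬p0)=T] Δ:[p1=T] refutes=False
  v=100: Γ:[p0=T, (p2 ∨ ¬p0)=F] Δ:[p1=F] refutes=False
  v=101: Γ:[p0=T, (p2 ∨ ¬p0)=T] Δ:[p1=F] refutes=True  ← countermodel

Result: [1, 0, 1]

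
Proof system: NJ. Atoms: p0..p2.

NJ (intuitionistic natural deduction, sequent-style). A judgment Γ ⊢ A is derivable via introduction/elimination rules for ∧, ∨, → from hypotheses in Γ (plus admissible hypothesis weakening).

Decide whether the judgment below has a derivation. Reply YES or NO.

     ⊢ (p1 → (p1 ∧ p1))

Derivation (root first):
[→I]  ⊢ (p1 → (p1 ∧ p1))
  [∧I] p1 ⊢ (p1 ∧ p1)
    [Ax] p1 ⊢ p1
    [Ax] p1 ⊢ p1

Result: YES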